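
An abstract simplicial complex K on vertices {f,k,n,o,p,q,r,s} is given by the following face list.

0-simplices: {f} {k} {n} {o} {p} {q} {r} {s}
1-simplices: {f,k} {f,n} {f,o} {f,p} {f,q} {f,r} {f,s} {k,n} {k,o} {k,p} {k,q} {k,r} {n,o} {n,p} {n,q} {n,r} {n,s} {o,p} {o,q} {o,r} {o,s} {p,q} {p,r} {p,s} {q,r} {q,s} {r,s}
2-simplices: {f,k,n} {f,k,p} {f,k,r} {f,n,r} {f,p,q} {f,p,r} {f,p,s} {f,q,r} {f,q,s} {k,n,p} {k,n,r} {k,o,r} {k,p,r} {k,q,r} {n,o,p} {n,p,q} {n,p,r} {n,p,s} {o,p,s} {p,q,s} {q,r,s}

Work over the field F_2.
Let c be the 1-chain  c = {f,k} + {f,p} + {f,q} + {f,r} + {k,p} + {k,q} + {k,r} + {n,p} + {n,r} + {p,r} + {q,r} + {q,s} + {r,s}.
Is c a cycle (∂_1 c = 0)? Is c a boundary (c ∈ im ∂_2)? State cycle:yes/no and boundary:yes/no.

cycle:yes boundary:yes

n_0=8 n_1=27 n_2=21  [Z2]
∂1: piv[fk,fn,fo,fp,fq,fr,fs] rk=7  ker:kn,ko,kp,kq,kr,no,np,nq,nr,ns,op,oq,or,os,pq,pr,ps,qr,qs,rs
∂2: piv[fkn,fkp,fkr,fnr,fpq,fpr,fps,fqr,fqs,knp,kor,kqr,nop,npq,nps,ops,qrs] rk=17  ker:knr,kpr,npr,pqs
∂1c = 0
c vs im∂2: reduces to 0 ⇒ boundary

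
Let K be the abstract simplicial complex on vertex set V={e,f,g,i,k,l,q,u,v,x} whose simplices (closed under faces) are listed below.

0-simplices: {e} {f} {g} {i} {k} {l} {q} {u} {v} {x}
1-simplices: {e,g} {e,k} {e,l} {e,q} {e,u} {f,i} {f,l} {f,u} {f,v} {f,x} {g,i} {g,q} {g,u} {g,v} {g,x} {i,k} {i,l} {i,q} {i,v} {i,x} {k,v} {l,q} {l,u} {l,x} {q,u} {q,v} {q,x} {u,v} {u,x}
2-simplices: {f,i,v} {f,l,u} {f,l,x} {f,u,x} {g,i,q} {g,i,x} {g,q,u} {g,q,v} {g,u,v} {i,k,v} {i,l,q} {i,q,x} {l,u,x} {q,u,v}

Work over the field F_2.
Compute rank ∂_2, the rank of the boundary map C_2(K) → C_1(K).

rank∂_2=12

n_0=10 n_1=29 n_2=14  [Z2]
∂1: piv[eg,ek,el,eq,eu,fi,fl,fv,fx] rk=9  ker:fu,gi,gq,gu,gv,gx,ik,il,iq,iv,ix,kv,lq,lu,lx,qu,qv,qx,uv,ux
∂2: piv[fiv,flu,flx,fux,giq,gix,gqu,gqv,guv,ikv,ilq,iqx] rk=12  ker:lux,quv
rk∂_2=12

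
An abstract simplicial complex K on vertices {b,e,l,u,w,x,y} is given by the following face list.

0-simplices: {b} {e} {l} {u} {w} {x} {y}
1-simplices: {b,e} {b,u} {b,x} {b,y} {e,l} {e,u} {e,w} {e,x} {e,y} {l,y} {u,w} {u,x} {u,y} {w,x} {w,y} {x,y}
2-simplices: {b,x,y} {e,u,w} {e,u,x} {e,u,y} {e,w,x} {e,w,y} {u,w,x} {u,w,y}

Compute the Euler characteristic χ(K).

χ(K)=-1

n_0=7 n_1=16 n_2=8
χ=+7−16+8=-1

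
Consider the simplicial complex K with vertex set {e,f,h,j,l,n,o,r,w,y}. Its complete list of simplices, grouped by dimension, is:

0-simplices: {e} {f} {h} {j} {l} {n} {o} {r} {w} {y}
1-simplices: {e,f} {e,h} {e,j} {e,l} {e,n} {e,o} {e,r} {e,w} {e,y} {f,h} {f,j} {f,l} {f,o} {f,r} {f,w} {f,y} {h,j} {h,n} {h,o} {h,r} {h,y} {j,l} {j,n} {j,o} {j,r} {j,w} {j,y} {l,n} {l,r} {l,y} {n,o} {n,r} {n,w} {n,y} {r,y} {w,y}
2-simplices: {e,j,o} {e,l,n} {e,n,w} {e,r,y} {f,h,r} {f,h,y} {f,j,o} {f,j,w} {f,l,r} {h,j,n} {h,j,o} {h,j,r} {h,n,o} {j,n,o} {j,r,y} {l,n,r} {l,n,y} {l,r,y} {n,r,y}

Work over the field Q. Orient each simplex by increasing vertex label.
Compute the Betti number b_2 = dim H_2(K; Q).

n_0=10 n_1=36 n_2=19  [Q]
∂1: piv[ef,eh,ej,el,en,eo,er,ew,ey] rk=9  ker:fh,fj,fl,fo,fr,fw,fy,hj,hn,ho,hr,hy,jl,jn,jo,jr,jw,jy,ln,lr,ly,no,nr,nw,ny,ry,wy
∂2: piv[ejo,eln,enw,ery,fhr,fhy,fjo,fjw,flr,hjn,hjo,hjr,hno,jry,lnr,lny,lry] rk=17  ker:jno,nry
b_2=(19−17)−0=2

b_2=2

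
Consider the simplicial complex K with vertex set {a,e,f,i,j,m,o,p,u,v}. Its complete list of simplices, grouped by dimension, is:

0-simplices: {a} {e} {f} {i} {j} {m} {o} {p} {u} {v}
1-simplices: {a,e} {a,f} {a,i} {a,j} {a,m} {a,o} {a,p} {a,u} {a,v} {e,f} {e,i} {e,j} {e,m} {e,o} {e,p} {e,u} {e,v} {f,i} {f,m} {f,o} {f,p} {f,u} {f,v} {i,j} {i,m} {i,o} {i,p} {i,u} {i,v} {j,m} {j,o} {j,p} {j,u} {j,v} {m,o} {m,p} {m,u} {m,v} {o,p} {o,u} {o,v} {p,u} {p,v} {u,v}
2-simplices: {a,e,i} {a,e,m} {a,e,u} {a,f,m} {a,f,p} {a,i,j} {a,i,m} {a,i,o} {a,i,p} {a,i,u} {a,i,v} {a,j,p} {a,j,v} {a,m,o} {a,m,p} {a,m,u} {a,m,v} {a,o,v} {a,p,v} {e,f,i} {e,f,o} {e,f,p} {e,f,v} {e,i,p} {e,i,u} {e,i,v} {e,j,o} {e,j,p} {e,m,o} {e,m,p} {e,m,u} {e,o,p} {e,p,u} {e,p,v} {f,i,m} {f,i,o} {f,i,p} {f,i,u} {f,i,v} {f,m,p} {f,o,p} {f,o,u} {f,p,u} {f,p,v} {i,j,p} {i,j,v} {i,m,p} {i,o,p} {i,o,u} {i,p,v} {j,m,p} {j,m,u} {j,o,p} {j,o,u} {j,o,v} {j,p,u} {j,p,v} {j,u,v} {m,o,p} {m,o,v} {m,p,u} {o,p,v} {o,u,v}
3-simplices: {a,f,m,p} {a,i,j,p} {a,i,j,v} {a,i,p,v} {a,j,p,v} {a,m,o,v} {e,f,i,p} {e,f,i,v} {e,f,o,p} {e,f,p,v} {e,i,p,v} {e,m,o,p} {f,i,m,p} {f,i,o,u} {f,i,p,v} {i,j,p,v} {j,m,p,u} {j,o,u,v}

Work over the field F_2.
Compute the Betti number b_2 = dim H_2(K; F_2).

b_2=12

n_0=10 n_1=44 n_2=63 n_3=18  [Z2]
∂1: piv[ae,af,ai,aj,am,ao,ap,au,av] rk=9  ker:ef,ei,ej,em,eo,ep,eu,ev,fi,fm,fo,fp,fu,fv,ij,im,io,ip,iu,iv,jm,jo,jp,ju,jv,mo,mp,mu,mv,op,ou,ov,pu,pv,uv
∂2: piv[aei,aem,aeu,afm,afp,aij,aim,aio,aip,aiu,aiv,ajp,ajv,amo,amp,amu,amv,aov,apv,efi,efo,efp,efv,eip,eiv,ejo,ejp,emo,eop,epu,fiu,fou,jmp,jmu,juv] rk=35  ker:eiu,emp,emu,epv,fim,fio,fip,fiv,fmp,fop,fpu,fpv,ijp,ijv,imp,iop,iou,ipv,jop,jou,jov,jpu,jpv,mop,mov,mpu,opv,ouv
∂3: piv[afmp,aijp,aijv,aipv,ajpv,amov,efip,efiv,efop,efpv,eipv,emop,fimp,fiou,jmpu,jouv] rk=16  ker:fipv,ijpv
b_2=(63−35)−16=12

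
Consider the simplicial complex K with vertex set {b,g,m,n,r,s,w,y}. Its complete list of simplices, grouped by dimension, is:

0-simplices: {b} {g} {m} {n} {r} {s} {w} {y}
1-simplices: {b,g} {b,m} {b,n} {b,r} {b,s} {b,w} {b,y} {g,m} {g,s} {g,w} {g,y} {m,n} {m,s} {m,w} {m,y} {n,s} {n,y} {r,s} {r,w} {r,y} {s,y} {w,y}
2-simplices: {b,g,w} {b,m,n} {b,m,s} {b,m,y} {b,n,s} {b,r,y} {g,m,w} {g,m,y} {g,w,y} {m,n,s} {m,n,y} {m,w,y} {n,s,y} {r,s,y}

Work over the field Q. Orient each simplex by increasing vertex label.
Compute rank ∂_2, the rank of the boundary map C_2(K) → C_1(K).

rank∂_2=12

n_0=8 n_1=22 n_2=14  [Q]
∂1: piv[bg,bm,bn,br,bs,bw,by] rk=7  ker:gm,gs,gw,gy,mn,ms,mw,my,ns,ny,rs,rw,ry,sy,wy
∂2: piv[bgw,bmn,bms,bmy,bns,bry,gmw,gmy,gwy,mny,nsy,rsy] rk=12  ker:mns,mwy
rk∂_2=12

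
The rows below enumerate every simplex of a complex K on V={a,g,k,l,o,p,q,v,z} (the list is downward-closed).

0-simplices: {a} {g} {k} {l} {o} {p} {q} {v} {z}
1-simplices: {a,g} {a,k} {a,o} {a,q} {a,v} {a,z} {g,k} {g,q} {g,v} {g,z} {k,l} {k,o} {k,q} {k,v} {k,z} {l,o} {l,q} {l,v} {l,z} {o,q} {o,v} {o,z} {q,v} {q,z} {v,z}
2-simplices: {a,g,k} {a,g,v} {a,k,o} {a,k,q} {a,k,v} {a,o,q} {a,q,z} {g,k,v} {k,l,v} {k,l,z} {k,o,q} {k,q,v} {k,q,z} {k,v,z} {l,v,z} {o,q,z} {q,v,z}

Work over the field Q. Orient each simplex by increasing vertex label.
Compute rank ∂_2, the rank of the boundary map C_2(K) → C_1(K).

n_0=9 n_1=25 n_2=17  [Q]
∂1: piv[ag,ak,ao,aq,av,az,kl] rk=7  ker:gk,gq,gv,gz,ko,kq,kv,kz,lo,lq,lv,lz,oq,ov,oz,qv,qz,vz
∂2: piv[agk,agv,ako,akq,akv,aoq,aqz,klv,klz,kqv,kqz,kvz,oqz] rk=13  ker:gkv,koq,lvz,qvz
rk∂_2=13

rank∂_2=13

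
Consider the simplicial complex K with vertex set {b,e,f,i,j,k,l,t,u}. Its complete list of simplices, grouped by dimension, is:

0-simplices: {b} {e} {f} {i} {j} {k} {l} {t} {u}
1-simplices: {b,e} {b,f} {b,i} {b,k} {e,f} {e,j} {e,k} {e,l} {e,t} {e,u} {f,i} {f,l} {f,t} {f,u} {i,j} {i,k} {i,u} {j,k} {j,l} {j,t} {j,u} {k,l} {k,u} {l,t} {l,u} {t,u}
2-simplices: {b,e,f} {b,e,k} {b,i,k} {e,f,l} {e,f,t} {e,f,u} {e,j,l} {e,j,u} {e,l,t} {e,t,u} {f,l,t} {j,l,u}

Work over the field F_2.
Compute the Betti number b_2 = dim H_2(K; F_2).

n_0=9 n_1=26 n_2=12  [Z2]
∂1: piv[be,bf,bi,bk,ej,el,et,eu] rk=8  ker:ef,ek,fi,fl,ft,fu,ij,ik,iu,jk,jl,jt,ju,kl,ku,lt,lu,tu
∂2: piv[bef,bek,bik,efl,eft,efu,ejl,eju,elt,etu,jlu] rk=11  ker:flt
b_2=(12−11)−0=1

b_2=1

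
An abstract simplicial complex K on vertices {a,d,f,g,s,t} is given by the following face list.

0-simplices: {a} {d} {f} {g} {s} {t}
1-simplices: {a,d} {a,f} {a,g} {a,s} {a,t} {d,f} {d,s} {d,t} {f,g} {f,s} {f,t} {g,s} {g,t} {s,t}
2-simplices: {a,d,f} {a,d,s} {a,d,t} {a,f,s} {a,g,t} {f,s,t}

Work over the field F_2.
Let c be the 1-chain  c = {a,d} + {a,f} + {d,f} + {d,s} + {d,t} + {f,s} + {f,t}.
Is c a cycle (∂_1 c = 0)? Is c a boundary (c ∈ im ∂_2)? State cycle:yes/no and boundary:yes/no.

cycle:yes boundary:no

n_0=6 n_1=14 n_2=6  [Z2]
∂1: piv[ad,af,ag,as,at] rk=5  ker:df,ds,dt,fg,fs,ft,gs,gt,st
∂2: piv[adf,ads,adt,afs,agt,fst] rk=6
∂1c = 0
c vs im∂2: residual ≠ 0 ⇒ not boundary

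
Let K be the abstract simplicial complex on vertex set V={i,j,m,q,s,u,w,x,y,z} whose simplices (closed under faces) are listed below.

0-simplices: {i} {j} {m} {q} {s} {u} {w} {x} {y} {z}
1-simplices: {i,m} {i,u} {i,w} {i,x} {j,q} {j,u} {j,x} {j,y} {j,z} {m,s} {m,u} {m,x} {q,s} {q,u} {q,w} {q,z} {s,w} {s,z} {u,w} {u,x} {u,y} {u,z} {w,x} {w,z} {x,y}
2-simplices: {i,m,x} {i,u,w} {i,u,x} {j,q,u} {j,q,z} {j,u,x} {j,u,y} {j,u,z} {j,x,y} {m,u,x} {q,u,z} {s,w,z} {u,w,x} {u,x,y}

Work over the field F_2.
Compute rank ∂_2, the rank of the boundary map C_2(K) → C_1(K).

n_0=10 n_1=25 n_2=14  [Z2]
∂1: piv[im,iu,iw,ix,jq,ju,jy,jz,ms] rk=9  ker:jx,mu,mx,qs,qu,qw,qz,sw,sz,uw,ux,uy,uz,wx,wz,xy
∂2: piv[imx,iuw,iux,jqu,jqz,jux,juy,juz,jxy,mux,swz,uwx] rk=12  ker:quz,uxy
rk∂_2=12

rank∂_2=12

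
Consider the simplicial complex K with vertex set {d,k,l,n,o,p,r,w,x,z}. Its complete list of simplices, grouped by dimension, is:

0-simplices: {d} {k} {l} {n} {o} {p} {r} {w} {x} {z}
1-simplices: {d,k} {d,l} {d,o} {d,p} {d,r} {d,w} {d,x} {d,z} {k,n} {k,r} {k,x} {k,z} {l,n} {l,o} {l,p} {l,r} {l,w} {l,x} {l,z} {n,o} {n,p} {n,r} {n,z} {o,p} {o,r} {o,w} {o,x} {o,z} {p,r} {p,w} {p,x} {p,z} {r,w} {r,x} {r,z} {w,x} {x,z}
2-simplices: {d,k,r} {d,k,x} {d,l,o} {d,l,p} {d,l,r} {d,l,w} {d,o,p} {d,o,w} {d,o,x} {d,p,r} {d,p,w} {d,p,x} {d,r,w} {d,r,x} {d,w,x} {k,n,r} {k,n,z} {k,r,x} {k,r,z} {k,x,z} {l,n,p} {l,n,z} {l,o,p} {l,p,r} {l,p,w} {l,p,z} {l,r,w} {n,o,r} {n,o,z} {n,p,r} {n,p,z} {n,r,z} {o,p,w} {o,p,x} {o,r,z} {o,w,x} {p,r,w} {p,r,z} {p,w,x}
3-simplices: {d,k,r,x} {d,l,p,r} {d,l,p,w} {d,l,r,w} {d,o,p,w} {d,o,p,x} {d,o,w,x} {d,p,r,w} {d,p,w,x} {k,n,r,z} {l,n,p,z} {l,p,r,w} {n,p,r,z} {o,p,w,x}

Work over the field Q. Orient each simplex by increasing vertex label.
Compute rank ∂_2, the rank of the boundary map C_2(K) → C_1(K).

n_0=10 n_1=37 n_2=39 n_3=14  [Q]
∂1: piv[dk,dl,do,dp,dr,dw,dx,dz,kn] rk=9  ker:kr,kx,kz,ln,lo,lp,lr,lw,lx,lz,no,np,nr,nz,op,or,ow,ox,oz,pr,pw,px,pz,rw,rx,rz,wx,xz
∂2: piv[dkr,dkx,dlo,dlp,dlr,dlw,dop,dow,dox,dpr,dpw,dpx,drw,drx,dwx,knr,knz,krz,kxz,lnp,lnz,lpz,nor,noz,npr] rk=25  ker:krx,lop,lpr,lpw,lrw,npz,nrz,opw,opx,orz,owx,prw,prz,pwx
∂3: piv[dkrx,dlpr,dlpw,dlrw,dopw,dopx,dowx,dprw,dpwx,knrz,lnpz,nprz] rk=12  ker:lprw,opwx
rk∂_2=25

rank∂_2=25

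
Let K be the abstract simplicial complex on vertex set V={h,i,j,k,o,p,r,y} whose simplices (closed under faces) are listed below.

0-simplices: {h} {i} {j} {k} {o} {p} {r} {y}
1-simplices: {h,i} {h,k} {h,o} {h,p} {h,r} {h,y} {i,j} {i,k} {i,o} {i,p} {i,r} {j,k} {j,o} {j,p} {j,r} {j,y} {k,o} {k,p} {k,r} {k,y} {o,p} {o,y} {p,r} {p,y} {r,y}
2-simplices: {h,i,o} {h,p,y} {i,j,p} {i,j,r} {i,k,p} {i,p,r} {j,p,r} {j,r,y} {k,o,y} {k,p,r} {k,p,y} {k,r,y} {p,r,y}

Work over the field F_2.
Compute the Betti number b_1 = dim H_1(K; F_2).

b_1=7

n_0=8 n_1=25 n_2=13  [Z2]
∂1: piv[hi,hk,ho,hp,hr,hy,ij] rk=7  ker:ik,io,ip,ir,jk,jo,jp,jr,jy,ko,kp,kr,ky,op,oy,pr,py,ry
∂2: piv[hio,hpy,ijp,ijr,ikp,ipr,jry,koy,kpr,kpy,kry] rk=11  ker:jpr,pry
b_1=(25−7)−11=7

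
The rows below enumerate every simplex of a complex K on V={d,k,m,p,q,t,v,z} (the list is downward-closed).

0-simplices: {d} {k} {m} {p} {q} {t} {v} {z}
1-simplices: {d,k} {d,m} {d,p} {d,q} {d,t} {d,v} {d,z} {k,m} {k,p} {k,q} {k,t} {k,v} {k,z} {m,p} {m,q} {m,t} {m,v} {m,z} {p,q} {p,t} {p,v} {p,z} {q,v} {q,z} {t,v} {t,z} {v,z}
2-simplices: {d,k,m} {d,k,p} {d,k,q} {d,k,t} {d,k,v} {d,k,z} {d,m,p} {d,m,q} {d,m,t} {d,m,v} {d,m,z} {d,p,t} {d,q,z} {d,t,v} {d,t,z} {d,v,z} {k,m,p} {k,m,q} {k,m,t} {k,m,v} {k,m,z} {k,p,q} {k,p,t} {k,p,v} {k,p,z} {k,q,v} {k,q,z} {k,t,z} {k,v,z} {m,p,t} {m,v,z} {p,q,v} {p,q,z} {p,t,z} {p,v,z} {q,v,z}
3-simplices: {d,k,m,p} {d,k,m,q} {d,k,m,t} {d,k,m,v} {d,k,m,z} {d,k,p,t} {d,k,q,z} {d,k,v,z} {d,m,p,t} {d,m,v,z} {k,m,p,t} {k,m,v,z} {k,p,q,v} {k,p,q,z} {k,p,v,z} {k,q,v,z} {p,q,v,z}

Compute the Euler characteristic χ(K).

n_0=8 n_1=27 n_2=36 n_3=17
χ=+8−27+36−17=0

χ(K)=0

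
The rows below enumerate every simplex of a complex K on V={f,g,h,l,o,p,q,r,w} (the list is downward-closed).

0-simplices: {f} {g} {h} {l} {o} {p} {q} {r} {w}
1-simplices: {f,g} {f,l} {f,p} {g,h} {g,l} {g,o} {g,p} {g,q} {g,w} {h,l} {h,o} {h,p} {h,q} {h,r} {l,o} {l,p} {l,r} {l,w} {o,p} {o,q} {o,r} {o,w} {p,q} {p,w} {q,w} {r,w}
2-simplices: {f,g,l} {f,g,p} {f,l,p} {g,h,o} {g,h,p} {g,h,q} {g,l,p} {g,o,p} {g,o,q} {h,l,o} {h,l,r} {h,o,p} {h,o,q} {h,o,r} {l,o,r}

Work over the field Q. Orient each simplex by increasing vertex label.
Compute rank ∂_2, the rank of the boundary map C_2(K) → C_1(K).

n_0=9 n_1=26 n_2=15  [Q]
∂1: piv[fg,fl,fp,gh,go,gq,gw,hr] rk=8  ker:gl,gp,hl,ho,hp,hq,lo,lp,lr,lw,op,oq,or,ow,pq,pw,qw,rw
∂2: piv[fgl,fgp,flp,gho,ghp,ghq,gop,goq,hlo,hlr,hor] rk=11  ker:glp,hop,hoq,lor
rk∂_2=11

rank∂_2=11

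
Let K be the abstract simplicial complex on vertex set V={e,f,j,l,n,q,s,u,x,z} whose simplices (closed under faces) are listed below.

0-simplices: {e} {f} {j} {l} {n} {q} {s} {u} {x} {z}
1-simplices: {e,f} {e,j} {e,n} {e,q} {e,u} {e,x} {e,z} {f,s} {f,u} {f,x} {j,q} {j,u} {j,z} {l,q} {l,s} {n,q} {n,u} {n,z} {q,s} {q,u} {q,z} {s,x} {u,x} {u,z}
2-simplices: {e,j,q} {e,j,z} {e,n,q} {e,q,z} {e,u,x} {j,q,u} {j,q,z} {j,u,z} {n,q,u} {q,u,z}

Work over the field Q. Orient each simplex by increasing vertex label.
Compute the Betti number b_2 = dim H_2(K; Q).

b_2=2

n_0=10 n_1=24 n_2=10  [Q]
∂1: piv[ef,ej,en,eq,eu,ex,ez,fs,lq] rk=9  ker:fu,fx,jq,ju,jz,ls,nq,nu,nz,qs,qu,qz,sx,ux,uz
∂2: piv[ejq,ejz,enq,eqz,eux,jqu,juz,nqu] rk=8  ker:jqz,quz
b_2=(10−8)−0=2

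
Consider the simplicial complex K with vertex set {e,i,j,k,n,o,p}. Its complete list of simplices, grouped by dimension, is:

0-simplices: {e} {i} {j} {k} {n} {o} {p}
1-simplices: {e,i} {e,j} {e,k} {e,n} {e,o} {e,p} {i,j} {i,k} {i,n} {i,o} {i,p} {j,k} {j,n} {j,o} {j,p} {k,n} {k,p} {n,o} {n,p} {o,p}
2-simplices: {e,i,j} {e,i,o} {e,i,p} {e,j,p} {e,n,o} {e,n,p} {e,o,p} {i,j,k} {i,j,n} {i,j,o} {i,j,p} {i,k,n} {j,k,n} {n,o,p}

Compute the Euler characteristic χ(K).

n_0=7 n_1=20 n_2=14
χ=+7−20+14=1

χ(K)=1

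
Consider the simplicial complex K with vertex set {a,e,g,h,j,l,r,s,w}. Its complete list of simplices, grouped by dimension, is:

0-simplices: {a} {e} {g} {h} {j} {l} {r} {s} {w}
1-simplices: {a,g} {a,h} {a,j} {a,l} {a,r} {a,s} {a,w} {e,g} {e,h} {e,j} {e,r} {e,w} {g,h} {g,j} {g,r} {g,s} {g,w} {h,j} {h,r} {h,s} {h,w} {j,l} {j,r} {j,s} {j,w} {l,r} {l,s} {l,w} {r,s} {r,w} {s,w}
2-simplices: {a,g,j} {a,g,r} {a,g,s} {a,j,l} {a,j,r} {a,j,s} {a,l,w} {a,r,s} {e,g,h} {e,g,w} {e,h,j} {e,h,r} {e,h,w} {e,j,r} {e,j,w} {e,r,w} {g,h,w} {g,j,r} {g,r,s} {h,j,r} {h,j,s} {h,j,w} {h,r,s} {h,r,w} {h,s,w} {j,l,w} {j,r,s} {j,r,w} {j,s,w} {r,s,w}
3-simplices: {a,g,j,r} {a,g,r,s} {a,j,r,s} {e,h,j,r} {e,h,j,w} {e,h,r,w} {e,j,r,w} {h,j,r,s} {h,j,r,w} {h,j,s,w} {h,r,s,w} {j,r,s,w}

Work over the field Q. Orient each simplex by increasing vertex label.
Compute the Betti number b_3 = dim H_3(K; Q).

b_3=2

n_0=9 n_1=31 n_2=30 n_3=12  [Q]
∂1: piv[ag,ah,aj,al,ar,as,aw,eg] rk=8  ker:eh,ej,er,ew,gh,gj,gr,gs,gw,hj,hr,hs,hw,jl,jr,js,jw,lr,ls,lw,rs,rw,sw
∂2: piv[agj,agr,ags,ajl,ajr,ajs,alw,ars,egh,egw,ehj,ehr,ehw,ejr,ejw,erw,hjs,hsw,jlw] rk=19  ker:ghw,gjr,grs,hjr,hjw,hrs,hrw,jrs,jrw,jsw,rsw
∂3: piv[agjr,agrs,ajrs,ehjr,ehjw,ehrw,ejrw,hjrs,hjsw,hrsw] rk=10  ker:hjrw,jrsw
b_3=(12−10)−0=2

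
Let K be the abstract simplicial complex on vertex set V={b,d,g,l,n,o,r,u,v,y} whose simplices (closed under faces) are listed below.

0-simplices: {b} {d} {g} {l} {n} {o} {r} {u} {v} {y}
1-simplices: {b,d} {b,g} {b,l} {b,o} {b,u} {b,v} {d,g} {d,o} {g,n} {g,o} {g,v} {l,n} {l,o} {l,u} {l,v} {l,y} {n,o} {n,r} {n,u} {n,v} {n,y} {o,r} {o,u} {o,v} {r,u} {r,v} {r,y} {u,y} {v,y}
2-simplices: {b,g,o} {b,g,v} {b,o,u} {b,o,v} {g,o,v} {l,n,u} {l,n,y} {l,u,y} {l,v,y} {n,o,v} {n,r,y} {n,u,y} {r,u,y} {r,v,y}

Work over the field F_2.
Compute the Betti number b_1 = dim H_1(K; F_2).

b_1=8

n_0=10 n_1=29 n_2=14  [Z2]
∂1: piv[bd,bg,bl,bo,bu,bv,gn,ly,nr] rk=9  ker:dg,do,go,gv,ln,lo,lu,lv,no,nu,nv,ny,or,ou,ov,ru,rv,ry,uy,vy
∂2: piv[bgo,bgv,bou,bov,lnu,lny,luy,lvy,nov,nry,ruy,rvy] rk=12  ker:gov,nuy
b_1=(29−9)−12=8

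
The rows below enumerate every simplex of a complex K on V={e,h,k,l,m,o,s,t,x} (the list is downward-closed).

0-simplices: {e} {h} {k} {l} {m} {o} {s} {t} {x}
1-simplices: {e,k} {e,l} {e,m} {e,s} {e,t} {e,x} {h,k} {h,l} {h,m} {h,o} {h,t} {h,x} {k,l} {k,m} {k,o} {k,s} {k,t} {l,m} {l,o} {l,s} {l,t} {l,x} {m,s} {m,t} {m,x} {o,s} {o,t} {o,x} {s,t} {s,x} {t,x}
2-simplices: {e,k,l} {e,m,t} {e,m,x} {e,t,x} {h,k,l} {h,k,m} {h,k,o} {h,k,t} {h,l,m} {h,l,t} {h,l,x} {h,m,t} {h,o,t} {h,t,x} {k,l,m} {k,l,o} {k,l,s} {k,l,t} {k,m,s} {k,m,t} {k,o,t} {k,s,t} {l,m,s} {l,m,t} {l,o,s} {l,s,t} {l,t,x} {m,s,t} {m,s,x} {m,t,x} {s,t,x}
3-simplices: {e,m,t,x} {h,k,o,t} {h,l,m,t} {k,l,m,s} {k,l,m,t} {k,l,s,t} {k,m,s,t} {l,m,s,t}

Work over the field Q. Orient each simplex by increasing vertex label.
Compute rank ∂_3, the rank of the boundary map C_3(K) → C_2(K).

rank∂_3=7

n_0=9 n_1=31 n_2=31 n_3=8  [Q]
∂1: piv[ek,el,em,es,et,ex,hk,ho] rk=8  ker:hl,hm,ht,hx,kl,km,ko,ks,kt,lm,lo,ls,lt,lx,ms,mt,mx,os,ot,ox,st,sx,tx
∂2: piv[ekl,emt,emx,etx,hkl,hkm,hko,hkt,hlm,hlt,hlx,hmt,hot,htx,klo,kls,kms,kst,los,msx] rk=20  ker:klm,klt,kmt,kot,lms,lmt,lst,ltx,mst,mtx,stx
∂3: piv[emtx,hkot,hlmt,klms,klmt,klst,kmst] rk=7  ker:lmst
rk∂_3=7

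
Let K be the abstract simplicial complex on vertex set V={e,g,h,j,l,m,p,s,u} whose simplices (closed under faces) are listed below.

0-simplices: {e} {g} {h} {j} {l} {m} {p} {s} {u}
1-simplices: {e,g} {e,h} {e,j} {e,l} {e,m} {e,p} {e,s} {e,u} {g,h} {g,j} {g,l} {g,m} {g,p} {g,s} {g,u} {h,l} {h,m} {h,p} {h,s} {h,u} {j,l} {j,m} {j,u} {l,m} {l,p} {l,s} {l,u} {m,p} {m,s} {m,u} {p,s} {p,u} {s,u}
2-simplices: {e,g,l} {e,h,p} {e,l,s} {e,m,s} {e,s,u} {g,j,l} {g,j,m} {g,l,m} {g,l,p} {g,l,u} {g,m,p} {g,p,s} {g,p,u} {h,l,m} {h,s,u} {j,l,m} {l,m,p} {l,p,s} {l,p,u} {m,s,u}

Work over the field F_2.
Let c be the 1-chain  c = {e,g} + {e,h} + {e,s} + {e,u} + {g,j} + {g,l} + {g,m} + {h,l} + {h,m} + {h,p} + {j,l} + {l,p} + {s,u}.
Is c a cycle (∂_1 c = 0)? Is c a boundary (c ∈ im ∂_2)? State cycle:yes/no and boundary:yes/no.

cycle:yes boundary:no

n_0=9 n_1=33 n_2=20  [Z2]
∂1: piv[eg,eh,ej,el,em,ep,es,eu] rk=8  ker:gh,gj,gl,gm,gp,gs,gu,hl,hm,hp,hs,hu,jl,jm,ju,lm,lp,ls,lu,mp,ms,mu,ps,pu,su
∂2: piv[egl,ehp,els,ems,esu,gjl,gjm,glm,glp,glu,gmp,gps,gpu,hlm,hsu,lps,msu] rk=17  ker:jlm,lmp,lpu
∂1c = 0
c vs im∂2: residual ≠ 0 ⇒ not boundary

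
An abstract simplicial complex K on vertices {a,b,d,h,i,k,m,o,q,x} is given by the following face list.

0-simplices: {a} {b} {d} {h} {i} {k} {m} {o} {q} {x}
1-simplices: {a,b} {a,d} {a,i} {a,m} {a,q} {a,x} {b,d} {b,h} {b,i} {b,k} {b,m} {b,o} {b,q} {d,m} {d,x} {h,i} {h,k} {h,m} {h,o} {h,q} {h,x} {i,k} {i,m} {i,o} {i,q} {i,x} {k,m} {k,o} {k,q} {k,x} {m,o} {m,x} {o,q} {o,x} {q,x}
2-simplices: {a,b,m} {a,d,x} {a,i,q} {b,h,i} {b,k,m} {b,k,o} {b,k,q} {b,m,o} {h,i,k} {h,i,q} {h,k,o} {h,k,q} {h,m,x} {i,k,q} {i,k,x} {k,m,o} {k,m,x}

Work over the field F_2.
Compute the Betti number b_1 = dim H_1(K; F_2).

b_1=11

n_0=10 n_1=35 n_2=17  [Z2]
∂1: piv[ab,ad,ai,am,aq,ax,bh,bk,bo] rk=9  ker:bd,bi,bm,bq,dm,dx,hi,hk,hm,ho,hq,hx,ik,im,io,iq,ix,km,ko,kq,kx,mo,mx,oq,ox,qx
∂2: piv[abm,adx,aiq,bhi,bkm,bko,bkq,bmo,hik,hiq,hko,hkq,hmx,ikx,kmx] rk=15  ker:ikq,kmo
b_1=(35−9)−15=11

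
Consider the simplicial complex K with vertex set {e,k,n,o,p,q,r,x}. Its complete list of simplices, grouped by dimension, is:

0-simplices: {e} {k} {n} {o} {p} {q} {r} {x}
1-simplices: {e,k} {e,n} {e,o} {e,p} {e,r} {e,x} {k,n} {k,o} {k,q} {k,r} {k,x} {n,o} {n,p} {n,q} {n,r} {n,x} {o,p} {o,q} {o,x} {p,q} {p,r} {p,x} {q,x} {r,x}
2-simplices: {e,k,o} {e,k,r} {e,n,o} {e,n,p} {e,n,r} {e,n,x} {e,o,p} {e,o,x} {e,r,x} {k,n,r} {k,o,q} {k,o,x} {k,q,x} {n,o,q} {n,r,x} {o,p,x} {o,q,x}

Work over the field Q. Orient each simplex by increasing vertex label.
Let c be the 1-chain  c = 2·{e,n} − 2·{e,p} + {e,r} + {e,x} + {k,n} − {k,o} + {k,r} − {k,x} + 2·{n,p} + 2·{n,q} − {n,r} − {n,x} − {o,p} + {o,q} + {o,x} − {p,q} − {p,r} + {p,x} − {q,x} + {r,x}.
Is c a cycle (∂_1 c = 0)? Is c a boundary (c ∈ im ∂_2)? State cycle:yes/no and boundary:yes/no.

n_0=8 n_1=24 n_2=17  [Q]
∂1: piv[ek,en,eo,ep,er,ex,kq] rk=7  ker:kn,ko,kr,kx,no,np,nq,nr,nx,op,oq,ox,pq,pr,px,qx,rx
∂2: piv[eko,ekr,eno,enp,enr,enx,eop,eox,erx,knr,koq,kox,kqx,noq,opx] rk=15  ker:nrx,oqx
∂1c = −2·{e} + {n} − 2·{o} + 3·{q} − {r} + {x}

cycle:no boundary:no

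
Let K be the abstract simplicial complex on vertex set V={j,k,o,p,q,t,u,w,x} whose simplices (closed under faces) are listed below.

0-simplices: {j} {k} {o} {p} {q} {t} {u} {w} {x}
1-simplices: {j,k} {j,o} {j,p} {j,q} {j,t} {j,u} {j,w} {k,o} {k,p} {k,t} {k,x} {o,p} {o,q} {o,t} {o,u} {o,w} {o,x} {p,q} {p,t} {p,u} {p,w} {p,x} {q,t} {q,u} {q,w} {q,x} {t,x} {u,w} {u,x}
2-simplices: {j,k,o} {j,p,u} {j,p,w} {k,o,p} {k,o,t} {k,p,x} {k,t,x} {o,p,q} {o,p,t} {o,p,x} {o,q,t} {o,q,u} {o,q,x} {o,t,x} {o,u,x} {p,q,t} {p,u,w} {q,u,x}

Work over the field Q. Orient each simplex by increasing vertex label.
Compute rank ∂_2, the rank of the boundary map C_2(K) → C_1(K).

rank∂_2=15

n_0=9 n_1=29 n_2=18  [Q]
∂1: piv[jk,jo,jp,jq,jt,ju,jw,kx] rk=8  ker:ko,kp,kt,op,oq,ot,ou,ow,ox,pq,pt,pu,pw,px,qt,qu,qw,qx,tx,uw,ux
∂2: piv[jko,jpu,jpw,kop,kot,kpx,ktx,opq,opt,opx,oqt,oqu,oqx,oux,puw] rk=15  ker:otx,pqt,qux
rk∂_2=15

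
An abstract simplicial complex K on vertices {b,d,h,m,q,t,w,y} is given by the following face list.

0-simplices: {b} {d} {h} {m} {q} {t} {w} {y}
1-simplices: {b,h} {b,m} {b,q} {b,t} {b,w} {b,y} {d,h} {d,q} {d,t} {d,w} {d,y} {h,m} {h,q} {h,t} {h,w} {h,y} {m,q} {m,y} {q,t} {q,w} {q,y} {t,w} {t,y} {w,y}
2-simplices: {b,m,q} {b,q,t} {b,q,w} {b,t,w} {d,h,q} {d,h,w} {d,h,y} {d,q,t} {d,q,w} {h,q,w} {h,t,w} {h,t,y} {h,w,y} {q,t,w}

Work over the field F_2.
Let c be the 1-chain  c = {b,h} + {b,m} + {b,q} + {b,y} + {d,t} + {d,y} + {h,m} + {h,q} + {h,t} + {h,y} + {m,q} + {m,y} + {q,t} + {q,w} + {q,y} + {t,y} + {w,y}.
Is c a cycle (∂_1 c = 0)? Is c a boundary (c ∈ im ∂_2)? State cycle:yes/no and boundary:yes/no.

n_0=8 n_1=24 n_2=14  [Z2]
∂1: piv[bh,bm,bq,bt,bw,by,dh] rk=7  ker:dq,dt,dw,dy,hm,hq,ht,hw,hy,mq,my,qt,qw,qy,tw,ty,wy
∂2: piv[bmq,bqt,bqw,btw,dhq,dhw,dhy,dqt,dqw,htw,hty,hwy] rk=12  ker:hqw,qtw
∂1c = {h} + {y}

cycle:no boundary:no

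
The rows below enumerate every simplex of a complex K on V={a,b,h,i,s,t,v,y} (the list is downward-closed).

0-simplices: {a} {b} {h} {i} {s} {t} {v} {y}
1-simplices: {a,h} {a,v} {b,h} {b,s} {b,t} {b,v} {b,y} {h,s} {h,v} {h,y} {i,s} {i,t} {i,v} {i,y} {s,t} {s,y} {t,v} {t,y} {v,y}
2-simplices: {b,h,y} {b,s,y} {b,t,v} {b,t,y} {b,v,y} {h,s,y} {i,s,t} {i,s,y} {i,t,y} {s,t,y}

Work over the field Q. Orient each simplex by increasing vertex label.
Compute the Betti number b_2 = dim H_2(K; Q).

n_0=8 n_1=19 n_2=10  [Q]
∂1: piv[ah,av,bh,bs,bt,by,is] rk=7  ker:bv,hs,hv,hy,it,iv,iy,st,sy,tv,ty,vy
∂2: piv[bhy,bsy,btv,bty,bvy,hsy,ist,isy,ity] rk=9  ker:sty
b_2=(10−9)−0=1

b_2=1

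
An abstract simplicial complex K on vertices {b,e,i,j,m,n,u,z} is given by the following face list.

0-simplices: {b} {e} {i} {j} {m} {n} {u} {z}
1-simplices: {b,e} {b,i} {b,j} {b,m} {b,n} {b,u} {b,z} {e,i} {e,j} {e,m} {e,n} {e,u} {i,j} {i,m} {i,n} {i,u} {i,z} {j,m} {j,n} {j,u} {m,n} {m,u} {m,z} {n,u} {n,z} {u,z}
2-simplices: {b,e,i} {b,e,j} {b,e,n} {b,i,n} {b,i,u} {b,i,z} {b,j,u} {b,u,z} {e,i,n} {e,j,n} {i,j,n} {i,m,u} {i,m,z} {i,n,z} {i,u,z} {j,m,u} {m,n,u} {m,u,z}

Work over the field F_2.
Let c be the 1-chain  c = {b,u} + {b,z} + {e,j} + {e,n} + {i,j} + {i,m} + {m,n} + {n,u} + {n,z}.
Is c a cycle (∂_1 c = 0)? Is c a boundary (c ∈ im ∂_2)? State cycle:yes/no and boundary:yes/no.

n_0=8 n_1=26 n_2=18  [Z2]
∂1: piv[be,bi,bj,bm,bn,bu,bz] rk=7  ker:ei,ej,em,en,eu,ij,im,in,iu,iz,jm,jn,ju,mn,mu,mz,nu,nz,uz
∂2: piv[bei,bej,ben,bin,biu,biz,bju,buz,ejn,ijn,imu,imz,inz,jmu,mnu] rk=15  ker:ein,iuz,muz
∂1c = 0
c vs im∂2: reduces to 0 ⇒ boundary

cycle:yes boundary:yes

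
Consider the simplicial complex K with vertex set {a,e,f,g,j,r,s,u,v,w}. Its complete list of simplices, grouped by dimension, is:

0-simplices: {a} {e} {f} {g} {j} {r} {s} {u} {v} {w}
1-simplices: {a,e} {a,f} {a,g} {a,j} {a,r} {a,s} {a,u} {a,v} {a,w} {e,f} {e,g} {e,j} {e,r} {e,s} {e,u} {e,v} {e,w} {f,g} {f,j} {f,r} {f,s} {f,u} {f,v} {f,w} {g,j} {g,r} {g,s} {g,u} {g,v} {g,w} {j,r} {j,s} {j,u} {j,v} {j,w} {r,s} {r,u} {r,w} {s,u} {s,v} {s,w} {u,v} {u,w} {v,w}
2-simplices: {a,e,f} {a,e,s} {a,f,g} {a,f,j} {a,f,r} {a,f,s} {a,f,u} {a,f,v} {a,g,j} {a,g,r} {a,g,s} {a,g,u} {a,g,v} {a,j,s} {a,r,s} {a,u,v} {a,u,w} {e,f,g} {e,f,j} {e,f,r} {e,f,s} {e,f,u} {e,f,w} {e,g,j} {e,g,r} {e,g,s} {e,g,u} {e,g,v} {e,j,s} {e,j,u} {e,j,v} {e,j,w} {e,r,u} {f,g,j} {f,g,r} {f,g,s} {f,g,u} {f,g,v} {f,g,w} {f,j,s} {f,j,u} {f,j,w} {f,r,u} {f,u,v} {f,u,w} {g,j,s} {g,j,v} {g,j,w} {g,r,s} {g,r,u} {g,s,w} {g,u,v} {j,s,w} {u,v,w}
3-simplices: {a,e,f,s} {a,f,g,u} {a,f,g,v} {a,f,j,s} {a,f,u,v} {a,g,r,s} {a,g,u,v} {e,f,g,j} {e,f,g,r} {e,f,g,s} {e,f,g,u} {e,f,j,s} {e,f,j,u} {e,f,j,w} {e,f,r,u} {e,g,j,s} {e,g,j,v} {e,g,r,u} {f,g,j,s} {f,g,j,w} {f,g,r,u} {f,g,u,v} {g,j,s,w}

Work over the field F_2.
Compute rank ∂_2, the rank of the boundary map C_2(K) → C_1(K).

rank∂_2=31

n_0=10 n_1=44 n_2=54 n_3=23  [Z2]
∂1: piv[ae,af,ag,aj,ar,as,au,av,aw] rk=9  ker:ef,eg,ej,er,es,eu,ev,ew,fg,fj,fr,fs,fu,fv,fw,gj,gr,gs,gu,gv,gw,jr,js,ju,jv,jw,rs,ru,rw,su,sv,sw,uv,uw,vw
∂2: piv[aef,aes,afg,afj,afr,afs,afu,afv,agj,agr,ags,agu,agv,ajs,ars,auv,auw,efg,efj,efr,efu,efw,egv,eju,ejv,ejw,eru,fgw,fuw,gsw,uvw] rk=31  ker:efs,egj,egr,egs,egu,ejs,fgj,fgr,fgs,fgu,fgv,fjs,fju,fjw,fru,fuv,gjs,gjv,gjw,grs,gru,guv,jsw
∂3: piv[aefs,afgu,afgv,afjs,afuv,agrs,aguv,efgj,efgr,efgs,efgu,efjs,efju,efjw,efru,egjs,egjv,egru,fgjw,gjsw] rk=20  ker:fgjs,fgru,fguv
rk∂_2=31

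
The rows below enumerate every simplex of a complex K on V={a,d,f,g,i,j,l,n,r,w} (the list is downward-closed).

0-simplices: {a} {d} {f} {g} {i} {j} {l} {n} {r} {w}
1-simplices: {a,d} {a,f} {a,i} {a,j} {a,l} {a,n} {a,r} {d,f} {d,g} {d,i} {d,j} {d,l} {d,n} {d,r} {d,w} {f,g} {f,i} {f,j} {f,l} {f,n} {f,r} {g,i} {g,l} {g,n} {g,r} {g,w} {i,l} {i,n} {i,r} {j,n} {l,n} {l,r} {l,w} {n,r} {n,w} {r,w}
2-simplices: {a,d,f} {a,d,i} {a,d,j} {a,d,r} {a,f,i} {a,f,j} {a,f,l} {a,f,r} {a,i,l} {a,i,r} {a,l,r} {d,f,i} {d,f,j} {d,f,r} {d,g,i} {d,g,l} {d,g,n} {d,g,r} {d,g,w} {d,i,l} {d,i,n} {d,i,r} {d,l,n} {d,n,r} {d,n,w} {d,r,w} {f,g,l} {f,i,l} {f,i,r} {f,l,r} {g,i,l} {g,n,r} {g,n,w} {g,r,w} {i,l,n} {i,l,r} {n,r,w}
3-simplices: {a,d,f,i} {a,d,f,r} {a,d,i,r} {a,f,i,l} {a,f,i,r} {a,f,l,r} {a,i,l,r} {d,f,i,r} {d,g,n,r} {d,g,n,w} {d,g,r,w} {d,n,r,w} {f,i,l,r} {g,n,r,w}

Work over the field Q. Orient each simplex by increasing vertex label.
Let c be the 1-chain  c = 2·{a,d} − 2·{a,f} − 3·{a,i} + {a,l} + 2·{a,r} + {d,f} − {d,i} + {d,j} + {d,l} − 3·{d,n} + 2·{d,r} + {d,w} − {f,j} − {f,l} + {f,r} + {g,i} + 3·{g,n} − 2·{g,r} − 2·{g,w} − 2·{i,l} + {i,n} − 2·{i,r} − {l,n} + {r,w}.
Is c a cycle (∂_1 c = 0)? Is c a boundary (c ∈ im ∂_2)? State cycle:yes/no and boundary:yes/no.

cycle:yes boundary:yes

n_0=10 n_1=36 n_2=37 n_3=14  [Q]
∂1: piv[ad,af,ai,aj,al,an,ar,dg,dw] rk=9  ker:df,di,dj,dl,dn,dr,fg,fi,fj,fl,fn,fr,gi,gl,gn,gr,gw,il,in,ir,jn,ln,lr,lw,nr,nw,rw
∂2: piv[adf,adi,adj,adr,afi,afj,afl,afr,ail,air,alr,dgi,dgl,dgn,dgr,dgw,dil,din,dln,dnr,dnw,drw,fgl] rk=23  ker:dfi,dfj,dfr,dir,fil,fir,flr,gil,gnr,gnw,grw,iln,ilr,nrw
∂3: piv[adfi,adfr,adir,afil,afir,aflr,ailr,dgnr,dgnw,dgrw,dnrw] rk=11  ker:dfir,filr,gnrw
∂1c = 0
c vs im∂2: reduces to 0 ⇒ boundary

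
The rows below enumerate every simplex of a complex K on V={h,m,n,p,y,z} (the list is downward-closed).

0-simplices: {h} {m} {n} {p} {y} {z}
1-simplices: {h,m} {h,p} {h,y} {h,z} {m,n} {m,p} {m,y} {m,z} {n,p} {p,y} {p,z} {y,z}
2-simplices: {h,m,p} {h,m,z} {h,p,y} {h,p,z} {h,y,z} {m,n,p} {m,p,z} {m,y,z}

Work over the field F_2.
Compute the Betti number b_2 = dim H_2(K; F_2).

b_2=1

n_0=6 n_1=12 n_2=8  [Z2]
∂1: piv[hm,hp,hy,hz,mn] rk=5  ker:mp,my,mz,np,py,pz,yz
∂2: piv[hmp,hmz,hpy,hpz,hyz,mnp,myz] rk=7  ker:mpz
b_2=(8−7)−0=1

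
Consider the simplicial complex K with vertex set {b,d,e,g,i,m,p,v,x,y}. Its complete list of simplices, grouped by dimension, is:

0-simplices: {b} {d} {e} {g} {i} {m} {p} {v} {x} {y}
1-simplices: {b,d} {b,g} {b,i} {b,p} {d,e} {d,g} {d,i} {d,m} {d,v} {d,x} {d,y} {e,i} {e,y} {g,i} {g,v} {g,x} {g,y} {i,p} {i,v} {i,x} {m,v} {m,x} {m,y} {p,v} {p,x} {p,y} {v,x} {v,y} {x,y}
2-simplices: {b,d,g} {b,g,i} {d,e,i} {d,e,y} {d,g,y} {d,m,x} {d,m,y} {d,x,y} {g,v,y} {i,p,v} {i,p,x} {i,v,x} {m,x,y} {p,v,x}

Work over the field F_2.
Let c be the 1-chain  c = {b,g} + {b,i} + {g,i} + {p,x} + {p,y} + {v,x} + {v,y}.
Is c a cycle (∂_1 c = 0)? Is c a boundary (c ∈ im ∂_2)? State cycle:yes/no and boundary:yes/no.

cycle:yes boundary:no

n_0=10 n_1=29 n_2=14  [Z2]
∂1: piv[bd,bg,bi,bp,de,dm,dv,dx,dy] rk=9  ker:dg,di,ei,ey,gi,gv,gx,gy,ip,iv,ix,mv,mx,my,pv,px,py,vx,vy,xy
∂2: piv[bdg,bgi,dei,dey,dgy,dmx,dmy,dxy,gvy,ipv,ipx,ivx] rk=12  ker:mxy,pvx
∂1c = 0
c vs im∂2: residual ≠ 0 ⇒ not boundary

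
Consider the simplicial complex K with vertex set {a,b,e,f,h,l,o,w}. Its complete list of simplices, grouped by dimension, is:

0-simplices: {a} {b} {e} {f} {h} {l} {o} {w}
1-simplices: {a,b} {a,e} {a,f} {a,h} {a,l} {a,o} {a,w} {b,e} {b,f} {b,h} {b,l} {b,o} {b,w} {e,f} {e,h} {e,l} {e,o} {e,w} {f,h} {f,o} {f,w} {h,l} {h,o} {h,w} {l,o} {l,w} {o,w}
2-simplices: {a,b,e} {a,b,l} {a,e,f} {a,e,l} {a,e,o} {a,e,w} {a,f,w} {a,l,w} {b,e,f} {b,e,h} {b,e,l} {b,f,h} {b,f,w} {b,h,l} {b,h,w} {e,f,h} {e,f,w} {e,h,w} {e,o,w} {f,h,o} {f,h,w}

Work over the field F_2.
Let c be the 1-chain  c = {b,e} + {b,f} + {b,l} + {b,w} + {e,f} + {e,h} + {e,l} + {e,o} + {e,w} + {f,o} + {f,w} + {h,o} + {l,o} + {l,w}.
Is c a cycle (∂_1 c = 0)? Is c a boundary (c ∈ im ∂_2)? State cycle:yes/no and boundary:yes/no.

n_0=8 n_1=27 n_2=21  [Z2]
∂1: piv[ab,ae,af,ah,al,ao,aw] rk=7  ker:be,bf,bh,bl,bo,bw,ef,eh,el,eo,ew,fh,fo,fw,hl,ho,hw,lo,lw,ow
∂2: piv[abe,abl,aef,ael,aeo,aew,afw,alw,bef,beh,bfh,bfw,bhl,bhw,eow,fho] rk=16  ker:bel,efh,efw,ehw,fhw
∂1c = 0
c vs im∂2: residual ≠ 0 ⇒ not boundary

cycle:yes boundary:no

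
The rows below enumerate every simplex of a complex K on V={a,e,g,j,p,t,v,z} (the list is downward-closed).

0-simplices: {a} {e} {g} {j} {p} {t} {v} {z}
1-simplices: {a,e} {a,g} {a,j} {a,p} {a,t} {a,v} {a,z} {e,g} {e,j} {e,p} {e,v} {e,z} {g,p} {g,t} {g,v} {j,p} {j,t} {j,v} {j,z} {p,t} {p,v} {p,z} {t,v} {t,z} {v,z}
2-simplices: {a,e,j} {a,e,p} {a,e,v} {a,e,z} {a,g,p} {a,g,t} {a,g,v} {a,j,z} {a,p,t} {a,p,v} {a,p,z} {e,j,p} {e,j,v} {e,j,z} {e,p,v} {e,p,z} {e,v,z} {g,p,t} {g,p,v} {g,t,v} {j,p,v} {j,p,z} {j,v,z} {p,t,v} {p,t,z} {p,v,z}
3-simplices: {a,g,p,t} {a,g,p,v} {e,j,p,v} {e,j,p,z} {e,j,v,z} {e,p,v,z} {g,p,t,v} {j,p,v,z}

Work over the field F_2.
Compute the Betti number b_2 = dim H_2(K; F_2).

n_0=8 n_1=25 n_2=26 n_3=8  [Z2]
∂1: piv[ae,ag,aj,ap,at,av,az] rk=7  ker:eg,ej,ep,ev,ez,gp,gt,gv,jp,jt,jv,jz,pt,pv,pz,tv,tz,vz
∂2: piv[aej,aep,aev,aez,agp,agt,agv,ajz,apt,apv,apz,ejp,ejv,evz,gtv,ptz] rk=16  ker:ejz,epv,epz,gpt,gpv,jpv,jpz,jvz,ptv,pvz
∂3: piv[agpt,agpv,ejpv,ejpz,ejvz,epvz,gptv] rk=7  ker:jpvz
b_2=(26−16)−7=3

b_2=3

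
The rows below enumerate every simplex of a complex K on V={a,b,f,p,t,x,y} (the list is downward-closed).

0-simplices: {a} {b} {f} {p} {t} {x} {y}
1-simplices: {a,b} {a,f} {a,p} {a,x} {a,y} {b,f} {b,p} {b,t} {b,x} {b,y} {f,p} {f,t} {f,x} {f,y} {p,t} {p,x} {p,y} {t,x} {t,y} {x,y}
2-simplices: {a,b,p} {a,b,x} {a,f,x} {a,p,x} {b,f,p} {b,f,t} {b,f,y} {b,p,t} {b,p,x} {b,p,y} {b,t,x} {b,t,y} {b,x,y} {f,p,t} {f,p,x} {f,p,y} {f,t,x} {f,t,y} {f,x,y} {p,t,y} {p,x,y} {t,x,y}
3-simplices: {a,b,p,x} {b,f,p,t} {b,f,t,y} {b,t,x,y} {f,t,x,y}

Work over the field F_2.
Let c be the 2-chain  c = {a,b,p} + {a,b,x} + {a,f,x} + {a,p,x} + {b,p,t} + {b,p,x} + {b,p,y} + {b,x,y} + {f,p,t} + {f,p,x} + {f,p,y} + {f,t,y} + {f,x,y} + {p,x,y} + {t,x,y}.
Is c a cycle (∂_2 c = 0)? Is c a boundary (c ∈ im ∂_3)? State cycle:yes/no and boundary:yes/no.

cycle:no boundary:no

n_0=7 n_1=20 n_2=22 n_3=5  [Z2]
∂1: piv[ab,af,ap,ax,ay,bt] rk=6  ker:bf,bp,bx,by,fp,ft,fx,fy,pt,px,py,tx,ty,xy
∂2: piv[abp,abx,afx,apx,bfp,bft,bfy,bpt,bpy,btx,bty,bxy,fpx] rk=13  ker:bpx,fpt,fpy,ftx,fty,fxy,pty,pxy,txy
∂3: piv[abpx,bfpt,bfty,btxy,ftxy] rk=5
∂2c = {a,f} + {a,x} + {b,t} + {b,x} + {f,p} + {f,x} + {f,y} + {p,y} + {t,x}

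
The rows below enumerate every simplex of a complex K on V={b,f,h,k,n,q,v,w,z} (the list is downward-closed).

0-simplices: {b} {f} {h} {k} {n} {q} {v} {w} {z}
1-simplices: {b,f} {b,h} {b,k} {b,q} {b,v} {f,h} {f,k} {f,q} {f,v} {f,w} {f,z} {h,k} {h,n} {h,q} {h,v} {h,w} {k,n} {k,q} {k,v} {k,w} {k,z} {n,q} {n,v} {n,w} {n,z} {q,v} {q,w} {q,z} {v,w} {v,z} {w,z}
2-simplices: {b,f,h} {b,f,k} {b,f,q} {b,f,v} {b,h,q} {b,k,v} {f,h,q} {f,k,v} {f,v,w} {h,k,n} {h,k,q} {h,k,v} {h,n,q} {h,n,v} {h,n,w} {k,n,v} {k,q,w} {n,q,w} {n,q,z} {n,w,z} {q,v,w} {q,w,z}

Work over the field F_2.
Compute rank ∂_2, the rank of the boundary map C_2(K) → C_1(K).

rank∂_2=18

n_0=9 n_1=31 n_2=22  [Z2]
∂1: piv[bf,bh,bk,bq,bv,fw,fz,hn] rk=8  ker:fh,fk,fq,fv,hk,hq,hv,hw,kn,kq,kv,kw,kz,nq,nv,nw,nz,qv,qw,qz,vw,vz,wz
∂2: piv[bfh,bfk,bfq,bfv,bhq,bkv,fvw,hkn,hkq,hkv,hnq,hnv,hnw,kqw,nqw,nqz,nwz,qvw] rk=18  ker:fhq,fkv,knv,qwz
rk∂_2=18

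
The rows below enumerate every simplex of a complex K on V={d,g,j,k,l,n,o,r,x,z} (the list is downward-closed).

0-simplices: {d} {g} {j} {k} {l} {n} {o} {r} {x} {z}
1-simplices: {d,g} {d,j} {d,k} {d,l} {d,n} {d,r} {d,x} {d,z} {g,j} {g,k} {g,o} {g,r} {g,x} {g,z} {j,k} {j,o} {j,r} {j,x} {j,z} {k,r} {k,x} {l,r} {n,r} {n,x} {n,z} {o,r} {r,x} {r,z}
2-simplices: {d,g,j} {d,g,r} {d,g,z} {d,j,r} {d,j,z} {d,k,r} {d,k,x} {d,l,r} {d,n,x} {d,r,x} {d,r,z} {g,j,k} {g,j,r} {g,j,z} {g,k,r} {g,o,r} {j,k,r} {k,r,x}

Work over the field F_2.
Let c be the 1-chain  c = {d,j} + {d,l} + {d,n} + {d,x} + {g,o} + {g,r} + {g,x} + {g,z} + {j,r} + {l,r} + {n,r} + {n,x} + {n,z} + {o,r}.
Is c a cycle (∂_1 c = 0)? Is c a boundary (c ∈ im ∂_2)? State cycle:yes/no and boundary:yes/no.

cycle:no boundary:no

n_0=10 n_1=28 n_2=18  [Z2]
∂1: piv[dg,dj,dk,dl,dn,dr,dx,dz,go] rk=9  ker:gj,gk,gr,gx,gz,jk,jo,jr,jx,jz,kr,kx,lr,nr,nx,nz,or,rx,rz
∂2: piv[dgj,dgr,dgz,djr,djz,dkr,dkx,dlr,dnx,drx,drz,gjk,gkr,gor] rk=14  ker:gjr,gjz,jkr,krx
∂1c = {r} + {x}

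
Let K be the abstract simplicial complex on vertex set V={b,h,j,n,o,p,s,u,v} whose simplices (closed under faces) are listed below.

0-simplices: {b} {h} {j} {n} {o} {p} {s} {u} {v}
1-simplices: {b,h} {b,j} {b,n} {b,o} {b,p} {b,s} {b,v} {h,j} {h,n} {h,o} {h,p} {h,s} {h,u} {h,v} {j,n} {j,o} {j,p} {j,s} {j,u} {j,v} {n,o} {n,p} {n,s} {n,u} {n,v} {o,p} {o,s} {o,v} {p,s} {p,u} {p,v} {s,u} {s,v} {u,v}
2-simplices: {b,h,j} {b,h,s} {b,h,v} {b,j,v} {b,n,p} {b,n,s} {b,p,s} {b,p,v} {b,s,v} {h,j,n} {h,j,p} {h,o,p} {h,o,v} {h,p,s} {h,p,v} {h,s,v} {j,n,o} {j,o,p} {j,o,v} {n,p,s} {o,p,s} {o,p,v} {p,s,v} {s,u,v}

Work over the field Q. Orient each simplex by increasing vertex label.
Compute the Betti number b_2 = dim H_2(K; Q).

b_2=6

n_0=9 n_1=34 n_2=24  [Q]
∂1: piv[bh,bj,bn,bo,bp,bs,bv,hu] rk=8  ker:hj,hn,ho,hp,hs,hv,jn,jo,jp,js,ju,jv,no,np,ns,nu,nv,op,os,ov,ps,pu,pv,su,sv,uv
∂2: piv[bhj,bhs,bhv,bjv,bnp,bns,bps,bpv,bsv,hjn,hjp,hop,hov,hps,jno,jop,ops,suv] rk=18  ker:hpv,hsv,jov,nps,opv,psv
b_2=(24−18)−0=6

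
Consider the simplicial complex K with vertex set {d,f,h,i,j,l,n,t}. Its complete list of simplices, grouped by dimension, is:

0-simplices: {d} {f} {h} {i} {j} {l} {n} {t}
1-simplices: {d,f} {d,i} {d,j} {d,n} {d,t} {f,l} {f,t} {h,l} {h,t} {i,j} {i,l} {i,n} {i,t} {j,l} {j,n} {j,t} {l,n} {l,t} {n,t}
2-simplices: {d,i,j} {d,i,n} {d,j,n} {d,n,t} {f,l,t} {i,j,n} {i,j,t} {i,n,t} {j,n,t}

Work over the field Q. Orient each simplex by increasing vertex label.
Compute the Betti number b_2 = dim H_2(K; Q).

b_2=2

n_0=8 n_1=19 n_2=9  [Q]
∂1: piv[df,di,dj,dn,dt,fl,hl] rk=7  ker:ft,ht,ij,il,in,it,jl,jn,jt,ln,lt,nt
∂2: piv[dij,din,djn,dnt,flt,ijt,int] rk=7  ker:ijn,jnt
b_2=(9−7)−0=2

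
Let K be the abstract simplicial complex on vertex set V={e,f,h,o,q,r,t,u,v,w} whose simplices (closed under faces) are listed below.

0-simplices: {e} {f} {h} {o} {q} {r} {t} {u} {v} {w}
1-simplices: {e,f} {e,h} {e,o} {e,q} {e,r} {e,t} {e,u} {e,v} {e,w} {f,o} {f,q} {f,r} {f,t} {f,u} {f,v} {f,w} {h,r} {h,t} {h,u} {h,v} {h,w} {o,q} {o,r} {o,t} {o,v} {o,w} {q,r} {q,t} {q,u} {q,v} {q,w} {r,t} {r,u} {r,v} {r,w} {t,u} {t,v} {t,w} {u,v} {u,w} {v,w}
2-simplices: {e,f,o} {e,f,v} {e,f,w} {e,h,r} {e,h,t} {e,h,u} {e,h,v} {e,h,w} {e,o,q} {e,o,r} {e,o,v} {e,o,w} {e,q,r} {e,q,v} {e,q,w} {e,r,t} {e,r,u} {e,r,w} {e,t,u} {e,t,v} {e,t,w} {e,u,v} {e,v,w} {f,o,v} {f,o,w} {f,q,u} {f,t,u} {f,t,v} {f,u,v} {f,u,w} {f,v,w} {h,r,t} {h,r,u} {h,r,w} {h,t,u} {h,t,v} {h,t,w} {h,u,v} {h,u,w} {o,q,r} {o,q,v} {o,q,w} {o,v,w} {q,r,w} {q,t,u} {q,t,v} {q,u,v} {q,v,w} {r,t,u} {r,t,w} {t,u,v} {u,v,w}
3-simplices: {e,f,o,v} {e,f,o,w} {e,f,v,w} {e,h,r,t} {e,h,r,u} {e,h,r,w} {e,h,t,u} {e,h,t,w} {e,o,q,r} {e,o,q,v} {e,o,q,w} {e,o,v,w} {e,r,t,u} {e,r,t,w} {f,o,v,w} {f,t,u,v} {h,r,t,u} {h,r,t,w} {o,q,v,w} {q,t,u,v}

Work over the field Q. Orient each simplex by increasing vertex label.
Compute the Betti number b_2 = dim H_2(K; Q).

b_2=6

n_0=10 n_1=41 n_2=52 n_3=20  [Q]
∂1: piv[ef,eh,eo,eq,er,et,eu,ev,ew] rk=9  ker:fo,fq,fr,ft,fu,fv,fw,hr,ht,hu,hv,hw,oq,or,ot,ov,ow,qr,qt,qu,qv,qw,rt,ru,rv,rw,tu,tv,tw,uv,uw,vw
∂2: piv[efo,efv,efw,ehr,eht,ehu,ehv,ehw,eoq,eor,eov,eow,eqr,eqv,eqw,ert,eru,erw,etu,etv,etw,euv,evw,fqu,ftu,ftv,fuw,qtu,qtv] rk=29  ker:fov,fow,fuv,fvw,hrt,hru,hrw,htu,htv,htw,huv,huw,oqr,oqv,oqw,ovw,qrw,quv,qvw,rtu,rtw,tuv,uvw
∂3: piv[efov,efow,efvw,ehrt,ehru,ehrw,ehtu,ehtw,eoqr,eoqv,eoqw,eovw,ertu,ertw,ftuv,oqvw,qtuv] rk=17  ker:fovw,hrtu,hrtw
b_2=(52−29)−17=6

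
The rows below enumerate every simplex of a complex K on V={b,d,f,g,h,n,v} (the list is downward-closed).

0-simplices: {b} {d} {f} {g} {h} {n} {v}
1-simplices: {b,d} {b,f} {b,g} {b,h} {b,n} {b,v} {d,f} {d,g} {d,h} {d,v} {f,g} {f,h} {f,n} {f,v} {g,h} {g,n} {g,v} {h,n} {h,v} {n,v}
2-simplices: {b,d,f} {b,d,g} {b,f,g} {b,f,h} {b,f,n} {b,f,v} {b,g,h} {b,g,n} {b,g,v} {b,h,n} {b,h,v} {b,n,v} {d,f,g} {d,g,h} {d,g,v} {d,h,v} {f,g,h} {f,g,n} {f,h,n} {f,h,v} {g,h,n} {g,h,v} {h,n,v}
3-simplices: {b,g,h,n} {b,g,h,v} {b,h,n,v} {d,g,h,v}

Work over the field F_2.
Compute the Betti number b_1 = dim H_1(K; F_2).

n_0=7 n_1=20 n_2=23 n_3=4  [Z2]
∂1: piv[bd,bf,bg,bh,bn,bv] rk=6  ker:df,dg,dh,dv,fg,fh,fn,fv,gh,gn,gv,hn,hv,nv
∂2: piv[bdf,bdg,bfg,bfh,bfn,bfv,bgh,bgn,bgv,bhn,bhv,bnv,dgh,dgv] rk=14  ker:dfg,dhv,fgh,fgn,fhn,fhv,ghn,ghv,hnv
∂3: piv[bghn,bghv,bhnv,dghv] rk=4
b_1=(20−6)−14=0

b_1=0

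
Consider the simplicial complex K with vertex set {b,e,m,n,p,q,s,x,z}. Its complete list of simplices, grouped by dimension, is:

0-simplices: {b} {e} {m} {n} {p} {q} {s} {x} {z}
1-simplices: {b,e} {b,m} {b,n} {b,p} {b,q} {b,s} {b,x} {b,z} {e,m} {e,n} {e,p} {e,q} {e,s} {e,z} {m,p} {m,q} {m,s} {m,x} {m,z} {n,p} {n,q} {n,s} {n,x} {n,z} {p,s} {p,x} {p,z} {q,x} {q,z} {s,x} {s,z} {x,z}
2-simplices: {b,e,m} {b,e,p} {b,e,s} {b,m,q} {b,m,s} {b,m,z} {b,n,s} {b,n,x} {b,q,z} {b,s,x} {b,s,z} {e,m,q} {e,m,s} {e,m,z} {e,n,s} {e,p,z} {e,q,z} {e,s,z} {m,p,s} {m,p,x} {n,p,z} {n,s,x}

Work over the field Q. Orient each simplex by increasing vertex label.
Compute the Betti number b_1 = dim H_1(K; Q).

n_0=9 n_1=32 n_2=22  [Q]
∂1: piv[be,bm,bn,bp,bq,bs,bx,bz] rk=8  ker:em,en,ep,eq,es,ez,mp,mq,ms,mx,mz,np,nq,ns,nx,nz,ps,px,pz,qx,qz,sx,sz,xz
∂2: piv[bem,bep,bes,bmq,bms,bmz,bns,bnx,bqz,bsx,bsz,emq,emz,ens,epz,mps,mpx,npz] rk=18  ker:ems,eqz,esz,nsx
b_1=(32−8)−18=6

b_1=6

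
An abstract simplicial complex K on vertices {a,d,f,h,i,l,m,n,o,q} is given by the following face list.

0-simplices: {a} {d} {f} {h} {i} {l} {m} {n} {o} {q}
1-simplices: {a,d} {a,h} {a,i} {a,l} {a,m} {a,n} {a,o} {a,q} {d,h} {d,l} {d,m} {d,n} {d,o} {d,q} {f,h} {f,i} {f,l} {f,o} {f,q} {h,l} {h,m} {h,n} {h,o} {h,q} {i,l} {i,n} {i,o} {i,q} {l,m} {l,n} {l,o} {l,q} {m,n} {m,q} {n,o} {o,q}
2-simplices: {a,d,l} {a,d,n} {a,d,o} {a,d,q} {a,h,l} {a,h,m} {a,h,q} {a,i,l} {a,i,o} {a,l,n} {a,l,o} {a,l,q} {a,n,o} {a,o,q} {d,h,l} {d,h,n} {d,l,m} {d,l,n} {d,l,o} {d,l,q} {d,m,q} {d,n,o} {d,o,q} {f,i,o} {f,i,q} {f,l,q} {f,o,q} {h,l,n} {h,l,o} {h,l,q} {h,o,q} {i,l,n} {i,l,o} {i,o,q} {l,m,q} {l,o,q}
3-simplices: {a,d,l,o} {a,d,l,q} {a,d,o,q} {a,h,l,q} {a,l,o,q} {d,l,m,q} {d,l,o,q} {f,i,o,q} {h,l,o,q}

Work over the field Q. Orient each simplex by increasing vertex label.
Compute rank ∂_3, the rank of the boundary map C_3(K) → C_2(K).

n_0=10 n_1=36 n_2=36 n_3=9  [Q]
∂1: piv[ad,ah,ai,al,am,an,ao,aq,fh] rk=9  ker:dh,dl,dm,dn,do,dq,fi,fl,fo,fq,hl,hm,hn,ho,hq,il,in,io,iq,lm,ln,lo,lq,mn,mq,no,oq
∂2: piv[adl,adn,ado,adq,ahl,ahm,ahq,ail,aio,aln,alo,alq,ano,aoq,dhl,dhn,dlm,dmq,fio,fiq,flq,foq,hlo,iln] rk=24  ker:dln,dlo,dlq,dno,doq,hln,hlq,hoq,ilo,ioq,lmq,loq
∂3: piv[adlo,adlq,adoq,ahlq,aloq,dlmq,fioq,hloq] rk=8  ker:dloq
rk∂_3=8

rank∂_3=8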